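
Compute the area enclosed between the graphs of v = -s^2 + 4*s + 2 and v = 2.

32/3

Set the curves equal: -s^2 + 4*s + 2 = 2, so -s^2 + 4*s = 0, which factors as -s*(s - 4) = 0. The curves meet at s = 0, 4.
On [0, 4], v = -s^2 + 4*s + 2 is on top; that piece has area ∫[0,4] (-s^2 + 4*s) ds = 32/3.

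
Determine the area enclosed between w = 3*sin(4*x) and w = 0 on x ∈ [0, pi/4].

On [0, pi/4], (3*sin(4*x)) - (0) = 3*sin(4*x) is ≥ 0 throughout, so the area is a single integral of |3*sin(4*x)|.
∫[0,pi/4] (3*sin(4*x)) dx = 3/2.

3/2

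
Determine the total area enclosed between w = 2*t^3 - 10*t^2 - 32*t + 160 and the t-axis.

5137/6

The curve meets the t-axis where 2*t^3 - 10*t^2 - 32*t + 160 = 0, i.e. 2*(t - 5)*(t - 4)*(t + 4) = 0, at t = -4, 4, 5.
On [-4, 4] the curve lies above the axis; ∫[-4,4] (2*t^3 - 10*t^2 - 32*t + 160) dt = 2560/3, giving area 2560/3.
On [4, 5] the curve lies below the axis; ∫[4,5] (2*t^3 - 10*t^2 - 32*t + 160) dt = -17/6, giving area 17/6.
Total area = 2560/3 + 17/6 = 5137/6.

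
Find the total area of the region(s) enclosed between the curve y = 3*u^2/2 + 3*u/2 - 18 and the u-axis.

343/4

The curve meets the u-axis where 3*u^2/2 + 3*u/2 - 18 = 0, i.e. 3*(u - 3)*(u + 4)/2 = 0, at u = -4, 3.
On [-4, 3] the curve lies below the axis; ∫[-4,3] (3*u^2/2 + 3*u/2 - 18) du = -343/4, giving area 343/4.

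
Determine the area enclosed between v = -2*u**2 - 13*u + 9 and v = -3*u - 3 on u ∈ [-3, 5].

224

The difference (-2*u**2 - 13*u + 9) - (-3*u - 3) = -2*u**2 - 10*u + 12 changes sign at u = 1 inside [-3, 5], so split the integral there.
∫[-3,1] (-2*u**2 - 10*u + 12) du = 208/3.
∫[1,5] (-2*u**2 - 10*u + 12) du = -464/3; the area of that piece is 464/3.
Total area = 208/3 + 464/3 = 224.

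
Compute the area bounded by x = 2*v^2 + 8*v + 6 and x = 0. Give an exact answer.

8/3

Both boundary curves give x as a function of v, so integrate with respect to v. Setting them equal: 2*v^2 + 8*v + 6 = 0, i.e. 2*(v + 1)*(v + 3) = 0, so they meet at v = -3, -1.
For v in [-3, -1], x = 2*v^2 + 8*v + 6 is on the left; area = ∫[-3,-1] (-(2*v^2 + 8*v + 6)) dv = 8/3.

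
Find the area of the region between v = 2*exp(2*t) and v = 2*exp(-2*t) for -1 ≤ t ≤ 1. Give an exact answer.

The difference (2*exp(2*t)) - (2*exp(-2*t)) = 2*exp(2*t) - 2*exp(-2*t) changes sign at t = 0 inside [-1, 1], so split the integral there.
∫[-1,0] (2*exp(2*t) - 2*exp(-2*t)) dt = -exp(2) - exp(-2) + 2; the area of that piece is -2 + exp(-2) + exp(2).
∫[0,1] (2*exp(2*t) - 2*exp(-2*t)) dt = -2 + exp(-2) + exp(2).
Total area = (-2 + exp(-2) + exp(2)) + (-2 + exp(-2) + exp(2)) = -4 + 2*exp(-2) + 2*exp(2).

-4 + 2*exp(-2) + 2*exp(2)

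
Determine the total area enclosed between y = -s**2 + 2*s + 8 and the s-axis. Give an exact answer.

The curve meets the s-axis where -s**2 + 2*s + 8 = 0, i.e. -(s - 4)*(s + 2) = 0, at s = -2, 4.
On [-2, 4] the curve lies above the axis; ∫[-2,4] (-s**2 + 2*s + 8) ds = 36, giving area 36.

36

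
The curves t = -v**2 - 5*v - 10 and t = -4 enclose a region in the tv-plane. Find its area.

Both boundary curves give t as a function of v, so integrate with respect to v. Setting them equal: -v**2 - 5*v - 6 = 0, i.e. -(v + 2)*(v + 3) = 0, so they meet at v = -3, -2.
For v in [-3, -2], t = -v**2 - 5*v - 10 is on the right; area = ∫[-3,-2] (-v**2 - 5*v - 6) dv = 1/6.

1/6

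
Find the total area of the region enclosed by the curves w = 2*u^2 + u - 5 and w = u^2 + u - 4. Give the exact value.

4/3

Set the curves equal: 2*u^2 + u - 5 = u^2 + u - 4, so u^2 - 1 = 0, which factors as (u - 1)*(u + 1) = 0. The curves meet at u = -1, 1.
On [-1, 1], w = u^2 + u - 4 is on top; that piece has area ∫[-1,1] (-(u^2 - 1)) du = 4/3.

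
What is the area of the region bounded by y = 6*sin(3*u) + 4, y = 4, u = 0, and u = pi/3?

On [0, pi/3], (6*sin(3*u) + 4) - (4) = 6*sin(3*u) is ≥ 0 throughout, so the area is a single integral of |6*sin(3*u)|.
∫[0,pi/3] (6*sin(3*u)) du = 4.

4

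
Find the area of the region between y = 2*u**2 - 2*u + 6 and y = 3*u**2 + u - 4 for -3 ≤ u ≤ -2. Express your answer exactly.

67/6

On [-3, -2], (2*u**2 - 2*u + 6) - (3*u**2 + u - 4) = -u**2 - 3*u + 10 is ≥ 0 throughout, so the area is a single integral of |-u**2 - 3*u + 10|.
∫[-3,-2] (-u**2 - 3*u + 10) du = 67/6.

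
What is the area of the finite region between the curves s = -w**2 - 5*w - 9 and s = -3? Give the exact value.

Both boundary curves give s as a function of w, so integrate with respect to w. Setting them equal: -w**2 - 5*w - 6 = 0, i.e. -(w + 2)*(w + 3) = 0, so they meet at w = -3, -2.
For w in [-3, -2], s = -w**2 - 5*w - 9 is on the right; area = ∫[-3,-2] (-w**2 - 5*w - 6) dw = 1/6.

1/6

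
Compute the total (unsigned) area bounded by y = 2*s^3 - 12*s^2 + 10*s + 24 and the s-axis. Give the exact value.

The curve meets the s-axis where 2*s^3 - 12*s^2 + 10*s + 24 = 0, i.e. 2*(s - 4)*(s - 3)*(s + 1) = 0, at s = -1, 3, 4.
On [-1, 3] the curve lies above the axis; ∫[-1,3] (2*s^3 - 12*s^2 + 10*s + 24) ds = 64, giving area 64.
On [3, 4] the curve lies below the axis; ∫[3,4] (2*s^3 - 12*s^2 + 10*s + 24) ds = -3/2, giving area 3/2.
Total area = 64 + 3/2 = 131/2.

131/2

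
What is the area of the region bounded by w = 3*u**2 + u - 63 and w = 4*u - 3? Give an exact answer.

729/2

Set the curves equal: 3*u**2 + u - 63 = 4*u - 3, so 3*u**2 - 3*u - 60 = 0, which factors as 3*(u - 5)*(u + 4) = 0. The curves meet at u = -4, 5.
On [-4, 5], w = 4*u - 3 is on top; that piece has area ∫[-4,5] (-(3*u**2 - 3*u - 60)) du = 729/2.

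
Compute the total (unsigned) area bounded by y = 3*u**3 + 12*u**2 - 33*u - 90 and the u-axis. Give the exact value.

863/2

The curve meets the u-axis where 3*u**3 + 12*u**2 - 33*u - 90 = 0, i.e. 3*(u - 3)*(u + 2)*(u + 5) = 0, at u = -5, -2, 3.
On [-5, -2] the curve lies above the axis; ∫[-5,-2] (3*u**3 + 12*u**2 - 33*u - 90) du = 351/4, giving area 351/4.
On [-2, 3] the curve lies below the axis; ∫[-2,3] (3*u**3 + 12*u**2 - 33*u - 90) du = -1375/4, giving area 1375/4.
Total area = 351/4 + 1375/4 = 863/2.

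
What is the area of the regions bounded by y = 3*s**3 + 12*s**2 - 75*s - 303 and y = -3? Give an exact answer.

4019/2

Set the curves equal: 3*s**3 + 12*s**2 - 75*s - 303 = -3, so 3*s**3 + 12*s**2 - 75*s - 300 = 0, which factors as 3*(s - 5)*(s + 4)*(s + 5) = 0. The curves meet at s = -5, -4, 5.
On [-5, -4], y = 3*s**3 + 12*s**2 - 75*s - 303 is on top; that piece has area ∫[-5,-4] (3*s**3 + 12*s**2 - 75*s - 300) ds = 19/4.
On [-4, 5], y = -3 is on top; that piece has area ∫[-4,5] (-(3*s**3 + 12*s**2 - 75*s - 300)) ds = 8019/4.
Total enclosed area = 19/4 + 8019/4 = 4019/2.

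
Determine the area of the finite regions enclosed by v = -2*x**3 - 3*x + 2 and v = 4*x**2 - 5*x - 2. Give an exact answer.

37/6

Set the curves equal: -2*x**3 - 3*x + 2 = 4*x**2 - 5*x - 2, so -2*x**3 - 4*x**2 + 2*x + 4 = 0, which factors as -2*(x - 1)*(x + 1)*(x + 2) = 0. The curves meet at x = -2, -1, 1.
On [-2, -1], v = 4*x**2 - 5*x - 2 is on top; that piece has area ∫[-2,-1] (-(-2*x**3 - 4*x**2 + 2*x + 4)) dx = 5/6.
On [-1, 1], v = -2*x**3 - 3*x + 2 is on top; that piece has area ∫[-1,1] (-2*x**3 - 4*x**2 + 2*x + 4) dx = 16/3.
Total enclosed area = 5/6 + 16/3 = 37/6.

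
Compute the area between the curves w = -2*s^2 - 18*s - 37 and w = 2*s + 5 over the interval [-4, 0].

The difference (-2*s^2 - 18*s - 37) - (2*s + 5) = -2*s^2 - 20*s - 42 changes sign at s = -3 inside [-4, 0], so split the integral there.
∫[-4,-3] (-2*s^2 - 20*s - 42) ds = 10/3.
∫[-3,0] (-2*s^2 - 20*s - 42) ds = -54; the area of that piece is 54.
Total area = 10/3 + 54 = 172/3.

172/3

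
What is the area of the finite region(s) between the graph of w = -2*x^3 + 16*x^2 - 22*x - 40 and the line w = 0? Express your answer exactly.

The curve meets the x-axis where -2*x^3 + 16*x^2 - 22*x - 40 = 0, i.e. -2*(x - 5)*(x - 4)*(x + 1) = 0, at x = -1, 4, 5.
On [-1, 4] the curve lies below the axis; ∫[-1,4] (-2*x^3 + 16*x^2 - 22*x - 40) dx = -875/6, giving area 875/6.
On [4, 5] the curve lies above the axis; ∫[4,5] (-2*x^3 + 16*x^2 - 22*x - 40) dx = 11/6, giving area 11/6.
Total area = 875/6 + 11/6 = 443/3.

443/3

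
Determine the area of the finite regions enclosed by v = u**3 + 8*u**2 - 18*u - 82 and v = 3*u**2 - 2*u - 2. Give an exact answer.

Set the curves equal: u**3 + 8*u**2 - 18*u - 82 = 3*u**2 - 2*u - 2, so u**3 + 5*u**2 - 16*u - 80 = 0, which factors as (u - 4)*(u + 4)*(u + 5) = 0. The curves meet at u = -5, -4, 4.
On [-5, -4], v = u**3 + 8*u**2 - 18*u - 82 is on top; that piece has area ∫[-5,-4] (u**3 + 5*u**2 - 16*u - 80) du = 17/12.
On [-4, 4], v = 3*u**2 - 2*u - 2 is on top; that piece has area ∫[-4,4] (-(u**3 + 5*u**2 - 16*u - 80)) du = 1280/3.
Total enclosed area = 17/12 + 1280/3 = 5137/12.

5137/12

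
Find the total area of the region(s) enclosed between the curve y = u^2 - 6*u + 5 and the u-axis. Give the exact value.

32/3

The curve meets the u-axis where u^2 - 6*u + 5 = 0, i.e. (u - 5)*(u - 1) = 0, at u = 1, 5.
On [1, 5] the curve lies below the axis; ∫[1,5] (u^2 - 6*u + 5) du = -32/3, giving area 32/3.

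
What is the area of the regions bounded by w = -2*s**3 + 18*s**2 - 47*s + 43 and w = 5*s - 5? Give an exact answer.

1

Set the curves equal: -2*s**3 + 18*s**2 - 47*s + 43 = 5*s - 5, so -2*s**3 + 18*s**2 - 52*s + 48 = 0, which factors as -2*(s - 4)*(s - 3)*(s - 2) = 0. The curves meet at s = 2, 3, 4.
On [2, 3], w = 5*s - 5 is on top; that piece has area ∫[2,3] (-(-2*s**3 + 18*s**2 - 52*s + 48)) ds = 1/2.
On [3, 4], w = -2*s**3 + 18*s**2 - 47*s + 43 is on top; that piece has area ∫[3,4] (-2*s**3 + 18*s**2 - 52*s + 48) ds = 1/2.
Total enclosed area = 1/2 + 1/2 = 1.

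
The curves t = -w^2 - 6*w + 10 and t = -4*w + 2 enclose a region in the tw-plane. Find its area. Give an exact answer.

36

Both boundary curves give t as a function of w, so integrate with respect to w. Setting them equal: -w^2 - 2*w + 8 = 0, i.e. -(w - 2)*(w + 4) = 0, so they meet at w = -4, 2.
For w in [-4, 2], t = -w^2 - 6*w + 10 is on the right; area = ∫[-4,2] (-w^2 - 2*w + 8) dw = 36.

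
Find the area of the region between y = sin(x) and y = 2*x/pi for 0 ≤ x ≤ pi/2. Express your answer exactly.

1 - pi/4

On [0, pi/2], (sin(x)) - (2*x/pi) = -2*x/pi + sin(x) is ≥ 0 throughout, so the area is a single integral of |-2*x/pi + sin(x)|.
∫[0,pi/2] (-2*x/pi + sin(x)) dx = 1 - pi/4.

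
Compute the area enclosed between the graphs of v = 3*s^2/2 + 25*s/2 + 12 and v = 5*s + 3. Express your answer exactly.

1/4

Set the curves equal: 3*s^2/2 + 25*s/2 + 12 = 5*s + 3, so 3*s^2/2 + 15*s/2 + 9 = 0, which factors as 3*(s + 2)*(s + 3)/2 = 0. The curves meet at s = -3, -2.
On [-3, -2], v = 5*s + 3 is on top; that piece has area ∫[-3,-2] (-(3*s^2/2 + 15*s/2 + 9)) ds = 1/4.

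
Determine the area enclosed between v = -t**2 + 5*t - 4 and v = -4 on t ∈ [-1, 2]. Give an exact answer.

The difference (-t**2 + 5*t - 4) - (-4) = -t**2 + 5*t changes sign at t = 0 inside [-1, 2], so split the integral there.
∫[-1,0] (-t**2 + 5*t) dt = -17/6; the area of that piece is 17/6.
∫[0,2] (-t**2 + 5*t) dt = 22/3.
Total area = 17/6 + 22/3 = 61/6.

61/6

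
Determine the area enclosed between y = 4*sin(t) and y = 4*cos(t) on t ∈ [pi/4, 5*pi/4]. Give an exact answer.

8*sqrt(2)

On [pi/4, 5*pi/4], (4*sin(t)) - (4*cos(t)) = 4*sin(t) - 4*cos(t) is ≥ 0 throughout, so the area is a single integral of |4*sin(t) - 4*cos(t)|.
∫[pi/4,5*pi/4] (4*sin(t) - 4*cos(t)) dt = 8*sqrt(2).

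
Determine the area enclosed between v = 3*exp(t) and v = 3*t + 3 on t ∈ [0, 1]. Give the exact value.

On [0, 1], (3*exp(t)) - (3*t + 3) = -3*t + 3*exp(t) - 3 is ≥ 0 throughout, so the area is a single integral of |-3*t + 3*exp(t) - 3|.
∫[0,1] (-3*t + 3*exp(t) - 3) dt = -15/2 + 3*exp(1).

-15/2 + 3*exp(1)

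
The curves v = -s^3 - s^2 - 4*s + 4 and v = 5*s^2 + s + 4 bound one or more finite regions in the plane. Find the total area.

131/4

Set the curves equal: -s^3 - s^2 - 4*s + 4 = 5*s^2 + s + 4, so -s^3 - 6*s^2 - 5*s = 0, which factors as -s*(s + 1)*(s + 5) = 0. The curves meet at s = -5, -1, 0.
On [-5, -1], v = 5*s^2 + s + 4 is on top; that piece has area ∫[-5,-1] (-(-s^3 - 6*s^2 - 5*s)) ds = 32.
On [-1, 0], v = -s^3 - s^2 - 4*s + 4 is on top; that piece has area ∫[-1,0] (-s^3 - 6*s^2 - 5*s) ds = 3/4.
Total enclosed area = 32 + 3/4 = 131/4.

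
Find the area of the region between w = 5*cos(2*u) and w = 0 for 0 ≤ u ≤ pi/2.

5

The difference (5*cos(2*u)) - (0) = 5*cos(2*u) changes sign at u = pi/4 inside [0, pi/2], so split the integral there.
∫[0,pi/4] (5*cos(2*u)) du = 5/2.
∫[pi/4,pi/2] (5*cos(2*u)) du = -5/2; the area of that piece is 5/2.
Total area = 5/2 + 5/2 = 5.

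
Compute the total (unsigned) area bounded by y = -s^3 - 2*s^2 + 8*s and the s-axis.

The curve meets the s-axis where -s^3 - 2*s^2 + 8*s = 0, i.e. -s*(s - 2)*(s + 4) = 0, at s = -4, 0, 2.
On [-4, 0] the curve lies below the axis; ∫[-4,0] (-s^3 - 2*s^2 + 8*s) ds = -128/3, giving area 128/3.
On [0, 2] the curve lies above the axis; ∫[0,2] (-s^3 - 2*s^2 + 8*s) ds = 20/3, giving area 20/3.
Total area = 128/3 + 20/3 = 148/3.

148/3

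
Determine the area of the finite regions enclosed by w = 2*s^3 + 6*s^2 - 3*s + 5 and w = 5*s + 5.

131/2

Set the curves equal: 2*s^3 + 6*s^2 - 3*s + 5 = 5*s + 5, so 2*s^3 + 6*s^2 - 8*s = 0, which factors as 2*s*(s - 1)*(s + 4) = 0. The curves meet at s = -4, 0, 1.
On [-4, 0], w = 2*s^3 + 6*s^2 - 3*s + 5 is on top; that piece has area ∫[-4,0] (2*s^3 + 6*s^2 - 8*s) ds = 64.
On [0, 1], w = 5*s + 5 is on top; that piece has area ∫[0,1] (-(2*s^3 + 6*s^2 - 8*s)) ds = 3/2.
Total enclosed area = 64 + 3/2 = 131/2.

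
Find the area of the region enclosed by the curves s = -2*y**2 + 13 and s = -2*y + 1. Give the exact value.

Both boundary curves give s as a function of y, so integrate with respect to y. Setting them equal: -2*y**2 + 2*y + 12 = 0, i.e. -2*(y - 3)*(y + 2) = 0, so they meet at y = -2, 3.
For y in [-2, 3], s = -2*y**2 + 13 is on the right; area = ∫[-2,3] (-2*y**2 + 2*y + 12) dy = 125/3.

125/3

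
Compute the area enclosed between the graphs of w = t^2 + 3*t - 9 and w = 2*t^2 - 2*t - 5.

9/2

Set the curves equal: t^2 + 3*t - 9 = 2*t^2 - 2*t - 5, so -t^2 + 5*t - 4 = 0, which factors as -(t - 4)*(t - 1) = 0. The curves meet at t = 1, 4.
On [1, 4], w = t^2 + 3*t - 9 is on top; that piece has area ∫[1,4] (-t^2 + 5*t - 4) dt = 9/2.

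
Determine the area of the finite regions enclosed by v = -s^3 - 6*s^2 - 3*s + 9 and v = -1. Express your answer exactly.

81/2

Set the curves equal: -s^3 - 6*s^2 - 3*s + 9 = -1, so -s^3 - 6*s^2 - 3*s + 10 = 0, which factors as -(s - 1)*(s + 2)*(s + 5) = 0. The curves meet at s = -5, -2, 1.
On [-5, -2], v = -1 is on top; that piece has area ∫[-5,-2] (-(-s^3 - 6*s^2 - 3*s + 10)) ds = 81/4.
On [-2, 1], v = -s^3 - 6*s^2 - 3*s + 9 is on top; that piece has area ∫[-2,1] (-s^3 - 6*s^2 - 3*s + 10) ds = 81/4.
Total enclosed area = 81/4 + 81/4 = 81/2.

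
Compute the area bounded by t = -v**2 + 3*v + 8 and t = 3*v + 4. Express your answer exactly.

Both boundary curves give t as a function of v, so integrate with respect to v. Setting them equal: -v**2 + 4 = 0, i.e. -(v - 2)*(v + 2) = 0, so they meet at v = -2, 2.
For v in [-2, 2], t = -v**2 + 3*v + 8 is on the right; area = ∫[-2,2] (-v**2 + 4) dv = 32/3.

32/3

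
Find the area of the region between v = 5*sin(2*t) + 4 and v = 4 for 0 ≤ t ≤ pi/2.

On [0, pi/2], (5*sin(2*t) + 4) - (4) = 5*sin(2*t) is ≥ 0 throughout, so the area is a single integral of |5*sin(2*t)|.
∫[0,pi/2] (5*sin(2*t)) dt = 5.

5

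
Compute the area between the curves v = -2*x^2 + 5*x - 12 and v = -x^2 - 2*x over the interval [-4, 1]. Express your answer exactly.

On [-4, 1], (-2*x^2 + 5*x - 12) - (-x^2 - 2*x) = -x^2 + 7*x - 12 is ≤ 0 throughout, so the area is a single integral of |-x^2 + 7*x - 12|.
∫[-4,1] (-x^2 + 7*x - 12) dx = -805/6; the area of that piece is 805/6.

805/6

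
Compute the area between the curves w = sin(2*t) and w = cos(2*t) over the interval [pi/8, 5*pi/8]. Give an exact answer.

On [pi/8, 5*pi/8], (sin(2*t)) - (cos(2*t)) = sin(2*t) - cos(2*t) is ≥ 0 throughout, so the area is a single integral of |sin(2*t) - cos(2*t)|.
∫[pi/8,5*pi/8] (sin(2*t) - cos(2*t)) dt = sqrt(2).

sqrt(2)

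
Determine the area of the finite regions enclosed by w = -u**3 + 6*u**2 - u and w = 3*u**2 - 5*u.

131/4

Set the curves equal: -u**3 + 6*u**2 - u = 3*u**2 - 5*u, so -u**3 + 3*u**2 + 4*u = 0, which factors as -u*(u - 4)*(u + 1) = 0. The curves meet at u = -1, 0, 4.
On [-1, 0], w = 3*u**2 - 5*u is on top; that piece has area ∫[-1,0] (-(-u**3 + 3*u**2 + 4*u)) du = 3/4.
On [0, 4], w = -u**3 + 6*u**2 - u is on top; that piece has area ∫[0,4] (-u**3 + 3*u**2 + 4*u) du = 32.
Total enclosed area = 3/4 + 32 = 131/4.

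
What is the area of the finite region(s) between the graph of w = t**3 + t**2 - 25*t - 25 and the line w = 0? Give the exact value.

The curve meets the t-axis where t**3 + t**2 - 25*t - 25 = 0, i.e. (t - 5)*(t + 1)*(t + 5) = 0, at t = -5, -1, 5.
On [-5, -1] the curve lies above the axis; ∫[-5,-1] (t**3 + t**2 - 25*t - 25) dt = 256/3, giving area 256/3.
On [-1, 5] the curve lies below the axis; ∫[-1,5] (t**3 + t**2 - 25*t - 25) dt = -252, giving area 252.
Total area = 256/3 + 252 = 1012/3.

1012/3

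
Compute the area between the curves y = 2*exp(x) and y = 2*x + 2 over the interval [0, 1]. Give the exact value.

On [0, 1], (2*exp(x)) - (2*x + 2) = -2*x + 2*exp(x) - 2 is ≥ 0 throughout, so the area is a single integral of |-2*x + 2*exp(x) - 2|.
∫[0,1] (-2*x + 2*exp(x) - 2) dx = -5 + 2*exp(1).

-5 + 2*exp(1)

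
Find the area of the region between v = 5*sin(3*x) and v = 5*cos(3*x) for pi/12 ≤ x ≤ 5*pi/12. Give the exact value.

On [pi/12, 5*pi/12], (5*sin(3*x)) - (5*cos(3*x)) = 5*sin(3*x) - 5*cos(3*x) is ≥ 0 throughout, so the area is a single integral of |5*sin(3*x) - 5*cos(3*x)|.
∫[pi/12,5*pi/12] (5*sin(3*x) - 5*cos(3*x)) dx = 10*sqrt(2)/3.

10*sqrt(2)/3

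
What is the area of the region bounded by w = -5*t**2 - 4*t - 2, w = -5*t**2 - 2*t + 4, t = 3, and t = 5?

On [3, 5], (-5*t**2 - 4*t - 2) - (-5*t**2 - 2*t + 4) = -2*t - 6 is ≤ 0 throughout, so the area is a single integral of |-2*t - 6|.
∫[3,5] (-2*t - 6) dt = -28; the area of that piece is 28.

28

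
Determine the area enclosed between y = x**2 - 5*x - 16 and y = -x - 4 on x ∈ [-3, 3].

188/3

The difference (x**2 - 5*x - 16) - (-x - 4) = x**2 - 4*x - 12 changes sign at x = -2 inside [-3, 3], so split the integral there.
∫[-3,-2] (x**2 - 4*x - 12) dx = 13/3.
∫[-2,3] (x**2 - 4*x - 12) dx = -175/3; the area of that piece is 175/3.
Total area = 13/3 + 175/3 = 188/3.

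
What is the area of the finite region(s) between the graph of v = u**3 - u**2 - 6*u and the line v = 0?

The curve meets the u-axis where u**3 - u**2 - 6*u = 0, i.e. u*(u - 3)*(u + 2) = 0, at u = -2, 0, 3.
On [-2, 0] the curve lies above the axis; ∫[-2,0] (u**3 - u**2 - 6*u) du = 16/3, giving area 16/3.
On [0, 3] the curve lies below the axis; ∫[0,3] (u**3 - u**2 - 6*u) du = -63/4, giving area 63/4.
Total area = 16/3 + 63/4 = 253/12.

253/12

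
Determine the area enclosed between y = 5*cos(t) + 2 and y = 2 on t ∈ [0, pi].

The difference (5*cos(t) + 2) - (2) = 5*cos(t) changes sign at t = pi/2 inside [0, pi], so split the integral there.
∫[0,pi/2] (5*cos(t)) dt = 5.
∫[pi/2,pi] (5*cos(t)) dt = -5; the area of that piece is 5.
Total area = 5 + 5 = 10.

10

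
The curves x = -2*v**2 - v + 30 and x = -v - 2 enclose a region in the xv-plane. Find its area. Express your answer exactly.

Both boundary curves give x as a function of v, so integrate with respect to v. Setting them equal: -2*v**2 + 32 = 0, i.e. -2*(v - 4)*(v + 4) = 0, so they meet at v = -4, 4.
For v in [-4, 4], x = -2*v**2 - v + 30 is on the right; area = ∫[-4,4] (-2*v**2 + 32) dv = 512/3.

512/3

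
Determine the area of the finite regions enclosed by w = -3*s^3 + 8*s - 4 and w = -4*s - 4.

Set the curves equal: -3*s^3 + 8*s - 4 = -4*s - 4, so -3*s^3 + 12*s = 0, which factors as -3*s*(s - 2)*(s + 2) = 0. The curves meet at s = -2, 0, 2.
On [-2, 0], w = -4*s - 4 is on top; that piece has area ∫[-2,0] (-(-3*s^3 + 12*s)) ds = 12.
On [0, 2], w = -3*s^3 + 8*s - 4 is on top; that piece has area ∫[0,2] (-3*s^3 + 12*s) ds = 12.
Total enclosed area = 12 + 12 = 24.

24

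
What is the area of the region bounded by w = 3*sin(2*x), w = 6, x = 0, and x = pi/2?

On [0, pi/2], (3*sin(2*x)) - (6) = 3*sin(2*x) - 6 is ≤ 0 throughout, so the area is a single integral of |3*sin(2*x) - 6|.
∫[0,pi/2] (3*sin(2*x) - 6) dx = 3 - 3*pi; the area of that piece is -3 + 3*pi.

-3 + 3*pi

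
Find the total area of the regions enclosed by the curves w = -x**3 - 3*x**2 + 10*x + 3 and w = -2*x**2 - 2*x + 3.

Set the curves equal: -x**3 - 3*x**2 + 10*x + 3 = -2*x**2 - 2*x + 3, so -x**3 - x**2 + 12*x = 0, which factors as -x*(x - 3)*(x + 4) = 0. The curves meet at x = -4, 0, 3.
On [-4, 0], w = -2*x**2 - 2*x + 3 is on top; that piece has area ∫[-4,0] (-(-x**3 - x**2 + 12*x)) dx = 160/3.
On [0, 3], w = -x**3 - 3*x**2 + 10*x + 3 is on top; that piece has area ∫[0,3] (-x**3 - x**2 + 12*x) dx = 99/4.
Total enclosed area = 160/3 + 99/4 = 937/12.

937/12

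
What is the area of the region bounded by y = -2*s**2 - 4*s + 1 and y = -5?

64/3

Set the curves equal: -2*s**2 - 4*s + 1 = -5, so -2*s**2 - 4*s + 6 = 0, which factors as -2*(s - 1)*(s + 3) = 0. The curves meet at s = -3, 1.
On [-3, 1], y = -2*s**2 - 4*s + 1 is on top; that piece has area ∫[-3,1] (-2*s**2 - 4*s + 6) ds = 64/3.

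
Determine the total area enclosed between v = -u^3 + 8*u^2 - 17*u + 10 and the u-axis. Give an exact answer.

The curve meets the u-axis where -u^3 + 8*u^2 - 17*u + 10 = 0, i.e. -(u - 5)*(u - 2)*(u - 1) = 0, at u = 1, 2, 5.
On [1, 2] the curve lies below the axis; ∫[1,2] (-u^3 + 8*u^2 - 17*u + 10) du = -7/12, giving area 7/12.
On [2, 5] the curve lies above the axis; ∫[2,5] (-u^3 + 8*u^2 - 17*u + 10) du = 45/4, giving area 45/4.
Total area = 7/12 + 45/4 = 71/6.

71/6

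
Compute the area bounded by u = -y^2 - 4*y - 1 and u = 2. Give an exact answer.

Both boundary curves give u as a function of y, so integrate with respect to y. Setting them equal: -y^2 - 4*y - 3 = 0, i.e. -(y + 1)*(y + 3) = 0, so they meet at y = -3, -1.
For y in [-3, -1], u = -y^2 - 4*y - 1 is on the right; area = ∫[-3,-1] (-y^2 - 4*y - 3) dy = 4/3.

4/3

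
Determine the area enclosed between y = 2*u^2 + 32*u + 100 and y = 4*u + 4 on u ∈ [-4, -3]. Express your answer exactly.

On [-4, -3], (2*u^2 + 32*u + 100) - (4*u + 4) = 2*u^2 + 28*u + 96 is ≥ 0 throughout, so the area is a single integral of |2*u^2 + 28*u + 96|.
∫[-4,-3] (2*u^2 + 28*u + 96) du = 68/3.

68/3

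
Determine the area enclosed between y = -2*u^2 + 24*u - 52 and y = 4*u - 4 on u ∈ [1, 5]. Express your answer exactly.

The difference (-2*u^2 + 24*u - 52) - (4*u - 4) = -2*u^2 + 20*u - 48 changes sign at u = 4 inside [1, 5], so split the integral there.
∫[1,4] (-2*u^2 + 20*u - 48) du = -36; the area of that piece is 36.
∫[4,5] (-2*u^2 + 20*u - 48) du = 4/3.
Total area = 36 + 4/3 = 112/3.

112/3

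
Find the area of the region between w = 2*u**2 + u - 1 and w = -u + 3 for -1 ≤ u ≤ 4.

The difference (2*u**2 + u - 1) - (-u + 3) = 2*u**2 + 2*u - 4 changes sign at u = 1 inside [-1, 4], so split the integral there.
∫[-1,1] (2*u**2 + 2*u - 4) du = -20/3; the area of that piece is 20/3.
∫[1,4] (2*u**2 + 2*u - 4) du = 45.
Total area = 20/3 + 45 = 155/3.

155/3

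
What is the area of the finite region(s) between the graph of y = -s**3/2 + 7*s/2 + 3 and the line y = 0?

131/8

The curve meets the s-axis where -s**3/2 + 7*s/2 + 3 = 0, i.e. -(s - 3)*(s + 1)*(s + 2)/2 = 0, at s = -2, -1, 3.
On [-2, -1] the curve lies below the axis; ∫[-2,-1] (-s**3/2 + 7*s/2 + 3) ds = -3/8, giving area 3/8.
On [-1, 3] the curve lies above the axis; ∫[-1,3] (-s**3/2 + 7*s/2 + 3) ds = 16, giving area 16.
Total area = 3/8 + 16 = 131/8.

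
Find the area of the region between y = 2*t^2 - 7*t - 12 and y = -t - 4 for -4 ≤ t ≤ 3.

301/3

The difference (2*t^2 - 7*t - 12) - (-t - 4) = 2*t^2 - 6*t - 8 changes sign at t = -1 inside [-4, 3], so split the integral there.
∫[-4,-1] (2*t^2 - 6*t - 8) dt = 63.
∫[-1,3] (2*t^2 - 6*t - 8) dt = -112/3; the area of that piece is 112/3.
Total area = 63 + 112/3 = 301/3.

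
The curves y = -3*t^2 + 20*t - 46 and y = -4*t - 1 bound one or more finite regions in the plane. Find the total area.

4

Set the curves equal: -3*t^2 + 20*t - 46 = -4*t - 1, so -3*t^2 + 24*t - 45 = 0, which factors as -3*(t - 5)*(t - 3) = 0. The curves meet at t = 3, 5.
On [3, 5], y = -3*t^2 + 20*t - 46 is on top; that piece has area ∫[3,5] (-3*t^2 + 24*t - 45) dt = 4.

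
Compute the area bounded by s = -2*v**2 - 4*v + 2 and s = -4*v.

8/3

Both boundary curves give s as a function of v, so integrate with respect to v. Setting them equal: -2*v**2 + 2 = 0, i.e. -2*(v - 1)*(v + 1) = 0, so they meet at v = -1, 1.
For v in [-1, 1], s = -2*v**2 - 4*v + 2 is on the right; area = ∫[-1,1] (-2*v**2 + 2) dv = 8/3.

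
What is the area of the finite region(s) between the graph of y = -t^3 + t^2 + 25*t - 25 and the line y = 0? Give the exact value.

1012/3

The curve meets the t-axis where -t^3 + t^2 + 25*t - 25 = 0, i.e. -(t - 5)*(t - 1)*(t + 5) = 0, at t = -5, 1, 5.
On [-5, 1] the curve lies below the axis; ∫[-5,1] (-t^3 + t^2 + 25*t - 25) dt = -252, giving area 252.
On [1, 5] the curve lies above the axis; ∫[1,5] (-t^3 + t^2 + 25*t - 25) dt = 256/3, giving area 256/3.
Total area = 252 + 256/3 = 1012/3.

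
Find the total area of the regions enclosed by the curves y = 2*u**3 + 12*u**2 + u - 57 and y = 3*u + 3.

Set the curves equal: 2*u**3 + 12*u**2 + u - 57 = 3*u + 3, so 2*u**3 + 12*u**2 - 2*u - 60 = 0, which factors as 2*(u - 2)*(u + 3)*(u + 5) = 0. The curves meet at u = -5, -3, 2.
On [-5, -3], y = 2*u**3 + 12*u**2 + u - 57 is on top; that piece has area ∫[-5,-3] (2*u**3 + 12*u**2 - 2*u - 60) du = 16.
On [-3, 2], y = 3*u + 3 is on top; that piece has area ∫[-3,2] (-(2*u**3 + 12*u**2 - 2*u - 60)) du = 375/2.
Total enclosed area = 16 + 375/2 = 407/2.

407/2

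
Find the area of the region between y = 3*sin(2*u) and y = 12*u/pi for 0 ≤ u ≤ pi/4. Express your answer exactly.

3/2 - 3*pi/8

On [0, pi/4], (3*sin(2*u)) - (12*u/pi) = -12*u/pi + 3*sin(2*u) is ≥ 0 throughout, so the area is a single integral of |-12*u/pi + 3*sin(2*u)|.
∫[0,pi/4] (-12*u/pi + 3*sin(2*u)) du = 3/2 - 3*pi/8.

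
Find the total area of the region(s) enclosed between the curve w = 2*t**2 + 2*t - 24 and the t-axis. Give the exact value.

The curve meets the t-axis where 2*t**2 + 2*t - 24 = 0, i.e. 2*(t - 3)*(t + 4) = 0, at t = -4, 3.
On [-4, 3] the curve lies below the axis; ∫[-4,3] (2*t**2 + 2*t - 24) dt = -343/3, giving area 343/3.

343/3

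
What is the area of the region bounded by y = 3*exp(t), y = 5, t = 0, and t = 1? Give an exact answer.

The difference (3*exp(t)) - (5) = 3*exp(t) - 5 changes sign at t = log(5/3) inside [0, 1], so split the integral there.
∫[0,log(5/3)] (3*exp(t) - 5) dt = log(243/3125) + 2; the area of that piece is -2 + log(3125/243).
∫[log(5/3),1] (3*exp(t) - 5) dt = -10 - 5*log(3) + 5*log(5) + 3*exp(1).
Total area = (-2 + log(3125/243)) + (-10 - 5*log(3) + 5*log(5) + 3*exp(1)) = -12 - 10*log(3) + 3*exp(1) + 10*log(5).

-12 - 10*log(3) + 3*exp(1) + 10*log(5)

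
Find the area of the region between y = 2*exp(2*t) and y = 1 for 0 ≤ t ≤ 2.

-3 + exp(4)

On [0, 2], (2*exp(2*t)) - (1) = 2*exp(2*t) - 1 is ≥ 0 throughout, so the area is a single integral of |2*exp(2*t) - 1|.
∫[0,2] (2*exp(2*t) - 1) dt = -3 + exp(4).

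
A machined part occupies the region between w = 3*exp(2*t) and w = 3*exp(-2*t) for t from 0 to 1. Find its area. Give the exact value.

On [0, 1], (3*exp(2*t)) - (3*exp(-2*t)) = 3*exp(2*t) - 3*exp(-2*t) is ≥ 0 throughout, so the area is a single integral of |3*exp(2*t) - 3*exp(-2*t)|.
∫[0,1] (3*exp(2*t) - 3*exp(-2*t)) dt = -3 + 3*exp(-2)/2 + 3*exp(2)/2.

-3 + 3*exp(-2)/2 + 3*exp(2)/2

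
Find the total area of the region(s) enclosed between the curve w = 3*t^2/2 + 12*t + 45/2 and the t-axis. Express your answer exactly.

2

The curve meets the t-axis where 3*t^2/2 + 12*t + 45/2 = 0, i.e. 3*(t + 3)*(t + 5)/2 = 0, at t = -5, -3.
On [-5, -3] the curve lies below the axis; ∫[-5,-3] (3*t^2/2 + 12*t + 45/2) dt = -2, giving area 2.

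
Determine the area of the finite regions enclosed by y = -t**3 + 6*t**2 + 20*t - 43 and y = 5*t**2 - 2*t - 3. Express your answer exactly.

Set the curves equal: -t**3 + 6*t**2 + 20*t - 43 = 5*t**2 - 2*t - 3, so -t**3 + t**2 + 22*t - 40 = 0, which factors as -(t - 4)*(t - 2)*(t + 5) = 0. The curves meet at t = -5, 2, 4.
On [-5, 2], y = 5*t**2 - 2*t - 3 is on top; that piece has area ∫[-5,2] (-(-t**3 + t**2 + 22*t - 40)) dt = 3773/12.
On [2, 4], y = -t**3 + 6*t**2 + 20*t - 43 is on top; that piece has area ∫[2,4] (-t**3 + t**2 + 22*t - 40) dt = 32/3.
Total enclosed area = 3773/12 + 32/3 = 3901/12.

3901/12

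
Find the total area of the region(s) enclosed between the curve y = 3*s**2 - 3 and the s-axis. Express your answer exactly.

The curve meets the s-axis where 3*s**2 - 3 = 0, i.e. 3*(s - 1)*(s + 1) = 0, at s = -1, 1.
On [-1, 1] the curve lies below the axis; ∫[-1,1] (3*s**2 - 3) ds = -4, giving area 4.

4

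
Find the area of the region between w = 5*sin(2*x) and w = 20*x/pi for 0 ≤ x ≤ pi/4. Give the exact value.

On [0, pi/4], (5*sin(2*x)) - (20*x/pi) = -20*x/pi + 5*sin(2*x) is ≥ 0 throughout, so the area is a single integral of |-20*x/pi + 5*sin(2*x)|.
∫[0,pi/4] (-20*x/pi + 5*sin(2*x)) dx = 5/2 - 5*pi/8.

5/2 - 5*pi/8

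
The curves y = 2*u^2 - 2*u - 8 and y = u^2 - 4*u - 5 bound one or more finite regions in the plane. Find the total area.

Set the curves equal: 2*u^2 - 2*u - 8 = u^2 - 4*u - 5, so u^2 + 2*u - 3 = 0, which factors as (u - 1)*(u + 3) = 0. The curves meet at u = -3, 1.
On [-3, 1], y = u^2 - 4*u - 5 is on top; that piece has area ∫[-3,1] (-(u^2 + 2*u - 3)) du = 32/3.

32/3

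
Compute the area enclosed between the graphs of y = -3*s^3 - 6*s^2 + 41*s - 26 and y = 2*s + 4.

Set the curves equal: -3*s^3 - 6*s^2 + 41*s - 26 = 2*s + 4, so -3*s^3 - 6*s^2 + 39*s - 30 = 0, which factors as -3*(s - 2)*(s - 1)*(s + 5) = 0. The curves meet at s = -5, 1, 2.
On [-5, 1], y = 2*s + 4 is on top; that piece has area ∫[-5,1] (-(-3*s^3 - 6*s^2 + 39*s - 30)) ds = 432.
On [1, 2], y = -3*s^3 - 6*s^2 + 41*s - 26 is on top; that piece has area ∫[1,2] (-3*s^3 - 6*s^2 + 39*s - 30) ds = 13/4.
Total enclosed area = 432 + 13/4 = 1741/4.

1741/4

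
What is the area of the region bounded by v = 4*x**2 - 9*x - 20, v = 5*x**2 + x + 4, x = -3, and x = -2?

16/3

On [-3, -2], (4*x**2 - 9*x - 20) - (5*x**2 + x + 4) = -x**2 - 10*x - 24 is ≤ 0 throughout, so the area is a single integral of |-x**2 - 10*x - 24|.
∫[-3,-2] (-x**2 - 10*x - 24) dx = -16/3; the area of that piece is 16/3.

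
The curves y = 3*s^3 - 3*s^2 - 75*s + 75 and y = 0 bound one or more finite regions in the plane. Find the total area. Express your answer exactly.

Set the curves equal: 3*s^3 - 3*s^2 - 75*s + 75 = 0, so 3*s^3 - 3*s^2 - 75*s + 75 = 0, which factors as 3*(s - 5)*(s - 1)*(s + 5) = 0. The curves meet at s = -5, 1, 5.
On [-5, 1], y = 3*s^3 - 3*s^2 - 75*s + 75 is on top; that piece has area ∫[-5,1] (3*s^3 - 3*s^2 - 75*s + 75) ds = 756.
On [1, 5], y = 0 is on top; that piece has area ∫[1,5] (-(3*s^3 - 3*s^2 - 75*s + 75)) ds = 256.
Total enclosed area = 756 + 256 = 1012.

1012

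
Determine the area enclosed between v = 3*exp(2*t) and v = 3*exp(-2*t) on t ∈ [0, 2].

-3 + 3*exp(-4)/2 + 3*exp(4)/2

On [0, 2], (3*exp(2*t)) - (3*exp(-2*t)) = 3*exp(2*t) - 3*exp(-2*t) is ≥ 0 throughout, so the area is a single integral of |3*exp(2*t) - 3*exp(-2*t)|.
∫[0,2] (3*exp(2*t) - 3*exp(-2*t)) dt = -3 + 3*exp(-4)/2 + 3*exp(4)/2.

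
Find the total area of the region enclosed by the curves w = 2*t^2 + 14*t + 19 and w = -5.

Set the curves equal: 2*t^2 + 14*t + 19 = -5, so 2*t^2 + 14*t + 24 = 0, which factors as 2*(t + 3)*(t + 4) = 0. The curves meet at t = -4, -3.
On [-4, -3], w = -5 is on top; that piece has area ∫[-4,-3] (-(2*t^2 + 14*t + 24)) dt = 1/3.

1/3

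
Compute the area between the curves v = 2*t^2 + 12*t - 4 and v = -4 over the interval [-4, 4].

The difference (2*t^2 + 12*t - 4) - (-4) = 2*t^2 + 12*t changes sign at t = 0 inside [-4, 4], so split the integral there.
∫[-4,0] (2*t^2 + 12*t) dt = -160/3; the area of that piece is 160/3.
∫[0,4] (2*t^2 + 12*t) dt = 416/3.
Total area = 160/3 + 416/3 = 192.

192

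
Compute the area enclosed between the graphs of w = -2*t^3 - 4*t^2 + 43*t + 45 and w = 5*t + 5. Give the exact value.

Set the curves equal: -2*t^3 - 4*t^2 + 43*t + 45 = 5*t + 5, so -2*t^3 - 4*t^2 + 38*t + 40 = 0, which factors as -2*(t - 4)*(t + 1)*(t + 5) = 0. The curves meet at t = -5, -1, 4.
On [-5, -1], w = 5*t + 5 is on top; that piece has area ∫[-5,-1] (-(-2*t^3 - 4*t^2 + 38*t + 40)) dt = 448/3.
On [-1, 4], w = -2*t^3 - 4*t^2 + 43*t + 45 is on top; that piece has area ∫[-1,4] (-2*t^3 - 4*t^2 + 38*t + 40) dt = 1625/6.
Total enclosed area = 448/3 + 1625/6 = 2521/6.

2521/6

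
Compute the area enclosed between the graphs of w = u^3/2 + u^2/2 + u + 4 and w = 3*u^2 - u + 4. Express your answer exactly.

Set the curves equal: u^3/2 + u^2/2 + u + 4 = 3*u^2 - u + 4, so u^3/2 - 5*u^2/2 + 2*u = 0, which factors as u*(u - 4)*(u - 1)/2 = 0. The curves meet at u = 0, 1, 4.
On [0, 1], w = u^3/2 + u^2/2 + u + 4 is on top; that piece has area ∫[0,1] (u^3/2 - 5*u^2/2 + 2*u) du = 7/24.
On [1, 4], w = 3*u^2 - u + 4 is on top; that piece has area ∫[1,4] (-(u^3/2 - 5*u^2/2 + 2*u)) du = 45/8.
Total enclosed area = 7/24 + 45/8 = 71/12.

71/12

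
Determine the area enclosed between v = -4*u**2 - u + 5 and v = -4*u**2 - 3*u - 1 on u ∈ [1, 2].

On [1, 2], (-4*u**2 - u + 5) - (-4*u**2 - 3*u - 1) = 2*u + 6 is ≥ 0 throughout, so the area is a single integral of |2*u + 6|.
∫[1,2] (2*u + 6) du = 9.

9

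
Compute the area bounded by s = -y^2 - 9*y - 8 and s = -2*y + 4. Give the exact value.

Both boundary curves give s as a function of y, so integrate with respect to y. Setting them equal: -y^2 - 7*y - 12 = 0, i.e. -(y + 3)*(y + 4) = 0, so they meet at y = -4, -3.
For y in [-4, -3], s = -y^2 - 9*y - 8 is on the right; area = ∫[-4,-3] (-y^2 - 7*y - 12) dy = 1/6.

1/6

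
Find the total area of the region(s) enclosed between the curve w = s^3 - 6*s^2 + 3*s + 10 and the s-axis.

The curve meets the s-axis where s^3 - 6*s^2 + 3*s + 10 = 0, i.e. (s - 5)*(s - 2)*(s + 1) = 0, at s = -1, 2, 5.
On [-1, 2] the curve lies above the axis; ∫[-1,2] (s^3 - 6*s^2 + 3*s + 10) ds = 81/4, giving area 81/4.
On [2, 5] the curve lies below the axis; ∫[2,5] (s^3 - 6*s^2 + 3*s + 10) ds = -81/4, giving area 81/4.
Total area = 81/4 + 81/4 = 81/2.

81/2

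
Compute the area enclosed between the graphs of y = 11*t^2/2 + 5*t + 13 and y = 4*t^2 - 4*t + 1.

Set the curves equal: 11*t^2/2 + 5*t + 13 = 4*t^2 - 4*t + 1, so 3*t^2/2 + 9*t + 12 = 0, which factors as 3*(t + 2)*(t + 4)/2 = 0. The curves meet at t = -4, -2.
On [-4, -2], y = 4*t^2 - 4*t + 1 is on top; that piece has area ∫[-4,-2] (-(3*t^2/2 + 9*t + 12)) dt = 2.

2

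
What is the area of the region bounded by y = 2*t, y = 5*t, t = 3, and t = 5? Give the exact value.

24

On [3, 5], (2*t) - (5*t) = -3*t is ≤ 0 throughout, so the area is a single integral of |-3*t|.
∫[3,5] (-3*t) dt = -24; the area of that piece is 24.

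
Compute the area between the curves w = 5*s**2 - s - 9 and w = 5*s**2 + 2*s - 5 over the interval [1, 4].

69/2

On [1, 4], (5*s**2 - s - 9) - (5*s**2 + 2*s - 5) = -3*s - 4 is ≤ 0 throughout, so the area is a single integral of |-3*s - 4|.
∫[1,4] (-3*s - 4) ds = -69/2; the area of that piece is 69/2.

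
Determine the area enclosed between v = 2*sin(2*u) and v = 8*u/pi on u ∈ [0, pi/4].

On [0, pi/4], (2*sin(2*u)) - (8*u/pi) = -8*u/pi + 2*sin(2*u) is ≥ 0 throughout, so the area is a single integral of |-8*u/pi + 2*sin(2*u)|.
∫[0,pi/4] (-8*u/pi + 2*sin(2*u)) du = 1 - pi/4.

1 - pi/4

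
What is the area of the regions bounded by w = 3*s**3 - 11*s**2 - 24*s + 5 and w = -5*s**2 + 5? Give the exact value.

Set the curves equal: 3*s**3 - 11*s**2 - 24*s + 5 = -5*s**2 + 5, so 3*s**3 - 6*s**2 - 24*s = 0, which factors as 3*s*(s - 4)*(s + 2) = 0. The curves meet at s = -2, 0, 4.
On [-2, 0], w = 3*s**3 - 11*s**2 - 24*s + 5 is on top; that piece has area ∫[-2,0] (3*s**3 - 6*s**2 - 24*s) ds = 20.
On [0, 4], w = -5*s**2 + 5 is on top; that piece has area ∫[0,4] (-(3*s**3 - 6*s**2 - 24*s)) ds = 128.
Total enclosed area = 20 + 128 = 148.

148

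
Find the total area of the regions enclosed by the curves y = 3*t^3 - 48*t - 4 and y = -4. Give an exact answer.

384

Set the curves equal: 3*t^3 - 48*t - 4 = -4, so 3*t^3 - 48*t = 0, which factors as 3*t*(t - 4)*(t + 4) = 0. The curves meet at t = -4, 0, 4.
On [-4, 0], y = 3*t^3 - 48*t - 4 is on top; that piece has area ∫[-4,0] (3*t^3 - 48*t) dt = 192.
On [0, 4], y = -4 is on top; that piece has area ∫[0,4] (-(3*t^3 - 48*t)) dt = 192.
Total enclosed area = 192 + 192 = 384.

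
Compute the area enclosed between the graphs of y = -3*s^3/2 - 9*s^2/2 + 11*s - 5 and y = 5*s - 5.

Set the curves equal: -3*s^3/2 - 9*s^2/2 + 11*s - 5 = 5*s - 5, so -3*s^3/2 - 9*s^2/2 + 6*s = 0, which factors as -3*s*(s - 1)*(s + 4)/2 = 0. The curves meet at s = -4, 0, 1.
On [-4, 0], y = 5*s - 5 is on top; that piece has area ∫[-4,0] (-(-3*s^3/2 - 9*s^2/2 + 6*s)) ds = 48.
On [0, 1], y = -3*s^3/2 - 9*s^2/2 + 11*s - 5 is on top; that piece has area ∫[0,1] (-3*s^3/2 - 9*s^2/2 + 6*s) ds = 9/8.
Total enclosed area = 48 + 9/8 = 393/8.

393/8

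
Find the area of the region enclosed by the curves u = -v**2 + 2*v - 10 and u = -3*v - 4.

1/6

Both boundary curves give u as a function of v, so integrate with respect to v. Setting them equal: -v**2 + 5*v - 6 = 0, i.e. -(v - 3)*(v - 2) = 0, so they meet at v = 2, 3.
For v in [2, 3], u = -v**2 + 2*v - 10 is on the right; area = ∫[2,3] (-v**2 + 5*v - 6) dv = 1/6.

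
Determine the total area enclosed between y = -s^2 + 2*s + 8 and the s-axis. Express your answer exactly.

36

The curve meets the s-axis where -s^2 + 2*s + 8 = 0, i.e. -(s - 4)*(s + 2) = 0, at s = -2, 4.
On [-2, 4] the curve lies above the axis; ∫[-2,4] (-s^2 + 2*s + 8) ds = 36, giving area 36.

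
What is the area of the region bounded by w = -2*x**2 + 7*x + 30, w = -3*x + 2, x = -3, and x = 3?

454/3

The difference (-2*x**2 + 7*x + 30) - (-3*x + 2) = -2*x**2 + 10*x + 28 changes sign at x = -2 inside [-3, 3], so split the integral there.
∫[-3,-2] (-2*x**2 + 10*x + 28) dx = -29/3; the area of that piece is 29/3.
∫[-2,3] (-2*x**2 + 10*x + 28) dx = 425/3.
Total area = 29/3 + 425/3 = 454/3.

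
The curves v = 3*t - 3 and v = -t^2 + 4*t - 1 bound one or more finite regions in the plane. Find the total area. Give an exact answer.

Set the curves equal: 3*t - 3 = -t^2 + 4*t - 1, so t^2 - t - 2 = 0, which factors as (t - 2)*(t + 1) = 0. The curves meet at t = -1, 2.
On [-1, 2], v = -t^2 + 4*t - 1 is on top; that piece has area ∫[-1,2] (-(t^2 - t - 2)) dt = 9/2.

9/2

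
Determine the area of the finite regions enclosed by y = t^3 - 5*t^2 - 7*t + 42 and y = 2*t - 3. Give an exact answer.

Set the curves equal: t^3 - 5*t^2 - 7*t + 42 = 2*t - 3, so t^3 - 5*t^2 - 9*t + 45 = 0, which factors as (t - 5)*(t - 3)*(t + 3) = 0. The curves meet at t = -3, 3, 5.
On [-3, 3], y = t^3 - 5*t^2 - 7*t + 42 is on top; that piece has area ∫[-3,3] (t^3 - 5*t^2 - 9*t + 45) dt = 180.
On [3, 5], y = 2*t - 3 is on top; that piece has area ∫[3,5] (-(t^3 - 5*t^2 - 9*t + 45)) dt = 28/3.
Total enclosed area = 180 + 28/3 = 568/3.

568/3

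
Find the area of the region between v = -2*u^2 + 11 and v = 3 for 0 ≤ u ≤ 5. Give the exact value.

The difference (-2*u^2 + 11) - (3) = -2*u^2 + 8 changes sign at u = 2 inside [0, 5], so split the integral there.
∫[0,2] (-2*u^2 + 8) du = 32/3.
∫[2,5] (-2*u^2 + 8) du = -54; the area of that piece is 54.
Total area = 32/3 + 54 = 194/3.

194/3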